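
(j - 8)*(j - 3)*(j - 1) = j^3 - 12*j^2 + 35*j - 24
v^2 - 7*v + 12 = (v - 4)*(v - 3)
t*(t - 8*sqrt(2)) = t^2 - 8*sqrt(2)*t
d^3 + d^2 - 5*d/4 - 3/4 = (d - 1)*(d + 1/2)*(d + 3/2)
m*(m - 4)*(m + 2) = m^3 - 2*m^2 - 8*m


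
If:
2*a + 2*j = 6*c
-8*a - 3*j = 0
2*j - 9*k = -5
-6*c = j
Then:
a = 0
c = 0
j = 0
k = 5/9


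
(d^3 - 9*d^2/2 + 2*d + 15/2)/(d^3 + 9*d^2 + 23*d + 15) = (2*d^2 - 11*d + 15)/(2*(d^2 + 8*d + 15))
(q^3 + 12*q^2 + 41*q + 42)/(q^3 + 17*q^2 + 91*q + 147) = (q + 2)/(q + 7)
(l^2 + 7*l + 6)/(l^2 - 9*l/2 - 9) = 2*(l^2 + 7*l + 6)/(2*l^2 - 9*l - 18)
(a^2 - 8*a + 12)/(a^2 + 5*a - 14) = (a - 6)/(a + 7)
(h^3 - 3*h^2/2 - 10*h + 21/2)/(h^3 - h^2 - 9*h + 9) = (h - 7/2)/(h - 3)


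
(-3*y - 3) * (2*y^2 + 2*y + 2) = -6*y^3 - 12*y^2 - 12*y - 6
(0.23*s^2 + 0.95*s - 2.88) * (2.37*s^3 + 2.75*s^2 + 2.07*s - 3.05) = 0.5451*s^5 + 2.884*s^4 - 3.737*s^3 - 6.655*s^2 - 8.8591*s + 8.784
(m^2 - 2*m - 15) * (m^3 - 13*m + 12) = m^5 - 2*m^4 - 28*m^3 + 38*m^2 + 171*m - 180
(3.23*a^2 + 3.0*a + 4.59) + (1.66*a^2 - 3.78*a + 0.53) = 4.89*a^2 - 0.78*a + 5.12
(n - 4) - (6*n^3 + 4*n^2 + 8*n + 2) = -6*n^3 - 4*n^2 - 7*n - 6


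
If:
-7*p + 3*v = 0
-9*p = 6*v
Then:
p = 0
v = 0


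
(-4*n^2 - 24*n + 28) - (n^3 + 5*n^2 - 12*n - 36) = -n^3 - 9*n^2 - 12*n + 64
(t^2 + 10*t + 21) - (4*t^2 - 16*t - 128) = -3*t^2 + 26*t + 149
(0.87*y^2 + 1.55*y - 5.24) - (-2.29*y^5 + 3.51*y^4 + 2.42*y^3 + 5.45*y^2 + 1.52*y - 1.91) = 2.29*y^5 - 3.51*y^4 - 2.42*y^3 - 4.58*y^2 + 0.03*y - 3.33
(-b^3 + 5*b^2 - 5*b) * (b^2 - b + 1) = -b^5 + 6*b^4 - 11*b^3 + 10*b^2 - 5*b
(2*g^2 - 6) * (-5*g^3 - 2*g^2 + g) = -10*g^5 - 4*g^4 + 32*g^3 + 12*g^2 - 6*g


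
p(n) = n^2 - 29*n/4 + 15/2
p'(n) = 2*n - 29/4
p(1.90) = -2.66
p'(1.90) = -3.45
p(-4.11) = 54.19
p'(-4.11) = -15.47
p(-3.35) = 43.01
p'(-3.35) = -13.95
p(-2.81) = 35.77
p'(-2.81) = -12.87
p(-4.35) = 57.96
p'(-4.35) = -15.95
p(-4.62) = 62.34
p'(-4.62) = -16.49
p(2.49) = -4.35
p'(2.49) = -2.27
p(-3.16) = 40.40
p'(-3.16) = -13.57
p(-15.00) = 341.25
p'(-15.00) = -37.25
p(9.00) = 23.25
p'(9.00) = 10.75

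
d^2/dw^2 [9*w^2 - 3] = 18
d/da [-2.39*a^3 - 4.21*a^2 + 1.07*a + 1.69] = -7.17*a^2 - 8.42*a + 1.07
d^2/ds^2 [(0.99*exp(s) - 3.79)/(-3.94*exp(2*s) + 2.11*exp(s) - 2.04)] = (-15.368364*exp(4*s) + 227.10751*exp(3*s) - 46.780014*exp(2*s) - 109.237913*exp(s) + 12.193692)*exp(s)/(61.162984*exp(6*s) - 98.264388*exp(5*s) + 147.628254*exp(4*s) - 111.149947*exp(3*s) + 76.436964*exp(2*s) - 26.342928*exp(s) + 8.489664)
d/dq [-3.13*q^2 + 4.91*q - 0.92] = 4.91 - 6.26*q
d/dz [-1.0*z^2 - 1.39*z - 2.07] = -2.0*z - 1.39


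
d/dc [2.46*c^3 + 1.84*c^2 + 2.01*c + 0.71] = 7.38*c^2 + 3.68*c + 2.01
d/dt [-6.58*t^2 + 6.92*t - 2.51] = 6.92 - 13.16*t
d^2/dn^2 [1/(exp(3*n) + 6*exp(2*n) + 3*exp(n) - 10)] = 3*(6*(exp(2*n) + 4*exp(n) + 1)^2*exp(n) - (3*exp(2*n) + 8*exp(n) + 1)*(exp(3*n) + 6*exp(2*n) + 3*exp(n) - 10))*exp(n)/(exp(3*n) + 6*exp(2*n) + 3*exp(n) - 10)^3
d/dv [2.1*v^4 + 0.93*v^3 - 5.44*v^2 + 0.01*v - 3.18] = 8.4*v^3 + 2.79*v^2 - 10.88*v + 0.01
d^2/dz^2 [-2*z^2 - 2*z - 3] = -4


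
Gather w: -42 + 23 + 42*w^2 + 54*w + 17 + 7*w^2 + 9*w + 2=49*w^2 + 63*w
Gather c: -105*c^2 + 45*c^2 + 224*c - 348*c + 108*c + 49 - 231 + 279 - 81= -60*c^2 - 16*c + 16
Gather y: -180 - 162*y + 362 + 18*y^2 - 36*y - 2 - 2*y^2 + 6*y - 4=16*y^2 - 192*y + 176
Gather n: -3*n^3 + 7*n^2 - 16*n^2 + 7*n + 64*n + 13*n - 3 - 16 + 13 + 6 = -3*n^3 - 9*n^2 + 84*n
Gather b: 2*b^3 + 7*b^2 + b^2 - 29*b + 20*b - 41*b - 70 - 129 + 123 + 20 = 2*b^3 + 8*b^2 - 50*b - 56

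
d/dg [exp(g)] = exp(g)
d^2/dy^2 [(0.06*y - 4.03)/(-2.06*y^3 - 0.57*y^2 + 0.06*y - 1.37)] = (-1.527696*y^5 + 204.797784*y^4 + 75.658596*y^3 + 6.899418*y^2 - 68.786628*y - 6.274902)/(8.741816*y^9 + 7.256556*y^8 + 1.244034*y^7 + 17.203677*y^6 + 9.61569*y^5 + 0.325503*y^4 + 11.317902*y^3 + 3.224295*y^2 - 0.337842*y + 2.571353)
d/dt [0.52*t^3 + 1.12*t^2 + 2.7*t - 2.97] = 1.56*t^2 + 2.24*t + 2.7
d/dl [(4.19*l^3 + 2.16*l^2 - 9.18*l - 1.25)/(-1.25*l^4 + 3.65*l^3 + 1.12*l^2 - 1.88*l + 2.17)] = (5.2375*l^6 + 5.4*l^5 - 37.6162*l^4 + 45.0096*l^3 + 47.1852*l^2 + 12.1744*l - 22.2706)/(1.5625*l^8 - 9.125*l^7 + 10.5225*l^6 + 12.876*l^5 - 17.8946*l^4 + 11.6298*l^3 + 8.3952*l^2 - 8.1592*l + 4.7089)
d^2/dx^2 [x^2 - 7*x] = 2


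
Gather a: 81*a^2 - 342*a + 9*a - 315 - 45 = 81*a^2 - 333*a - 360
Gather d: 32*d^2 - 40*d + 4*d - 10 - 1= 32*d^2 - 36*d - 11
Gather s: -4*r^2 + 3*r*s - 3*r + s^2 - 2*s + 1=-4*r^2 - 3*r + s^2 + s*(3*r - 2) + 1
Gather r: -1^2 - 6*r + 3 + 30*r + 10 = 24*r + 12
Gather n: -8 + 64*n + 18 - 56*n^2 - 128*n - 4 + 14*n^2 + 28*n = -42*n^2 - 36*n + 6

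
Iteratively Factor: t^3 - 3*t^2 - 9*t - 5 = (t + 1)*(t^2 - 4*t - 5) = (t - 5)*(t + 1)*(t + 1)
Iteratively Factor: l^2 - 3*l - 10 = (l + 2)*(l - 5)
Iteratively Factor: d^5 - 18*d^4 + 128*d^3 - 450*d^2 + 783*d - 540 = (d - 3)*(d^4 - 15*d^3 + 83*d^2 - 201*d + 180) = (d - 4)*(d - 3)*(d^3 - 11*d^2 + 39*d - 45) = (d - 5)*(d - 4)*(d - 3)*(d^2 - 6*d + 9) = (d - 5)*(d - 4)*(d - 3)^2*(d - 3)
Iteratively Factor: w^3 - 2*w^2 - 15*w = (w - 5)*(w^2 + 3*w) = w*(w - 5)*(w + 3)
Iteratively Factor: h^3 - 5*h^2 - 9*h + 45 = (h - 3)*(h^2 - 2*h - 15) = (h - 3)*(h + 3)*(h - 5)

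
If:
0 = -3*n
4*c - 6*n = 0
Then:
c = 0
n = 0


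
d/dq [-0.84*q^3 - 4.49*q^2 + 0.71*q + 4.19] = -2.52*q^2 - 8.98*q + 0.71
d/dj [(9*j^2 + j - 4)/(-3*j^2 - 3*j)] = 4*(-2*j^2 - 2*j - 1)/(3*j^2*(j^2 + 2*j + 1))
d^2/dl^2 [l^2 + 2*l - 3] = 2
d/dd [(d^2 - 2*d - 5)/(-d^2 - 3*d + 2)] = (-5*d^2 - 6*d - 19)/(d^4 + 6*d^3 + 5*d^2 - 12*d + 4)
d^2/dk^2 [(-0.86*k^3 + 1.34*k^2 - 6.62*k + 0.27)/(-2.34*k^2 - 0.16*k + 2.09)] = (-7.105427357601e-15*k^4 + 81.9562*k^3 - 49.9164*k^2 + 216.1875*k - 9.9338)/(12.812904*k^6 + 2.628288*k^5 - 34.1523*k^4 - 4.69088*k^3 + 30.50355*k^2 + 2.096688*k - 9.129329)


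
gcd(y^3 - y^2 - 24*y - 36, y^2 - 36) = y - 6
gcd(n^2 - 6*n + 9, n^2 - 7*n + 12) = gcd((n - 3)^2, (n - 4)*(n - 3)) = n - 3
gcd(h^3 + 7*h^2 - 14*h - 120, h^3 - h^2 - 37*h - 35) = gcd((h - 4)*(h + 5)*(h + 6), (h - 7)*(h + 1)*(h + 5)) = h + 5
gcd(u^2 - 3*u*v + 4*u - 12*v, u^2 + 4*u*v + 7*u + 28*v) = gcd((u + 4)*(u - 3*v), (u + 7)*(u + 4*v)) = 1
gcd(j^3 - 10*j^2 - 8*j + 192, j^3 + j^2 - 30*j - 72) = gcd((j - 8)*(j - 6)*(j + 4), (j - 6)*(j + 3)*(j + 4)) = j^2 - 2*j - 24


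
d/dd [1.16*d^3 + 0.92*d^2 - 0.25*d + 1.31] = 3.48*d^2 + 1.84*d - 0.25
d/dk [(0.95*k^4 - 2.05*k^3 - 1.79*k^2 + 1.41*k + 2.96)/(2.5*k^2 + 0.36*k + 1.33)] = (4.75*k^5 - 4.099*k^4 + 3.578*k^3 - 12.3489*k^2 - 19.5614*k + 0.8097)/(6.25*k^4 + 1.8*k^3 + 6.7796*k^2 + 0.9576*k + 1.7689)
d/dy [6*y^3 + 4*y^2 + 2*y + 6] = 18*y^2 + 8*y + 2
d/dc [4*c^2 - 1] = 8*c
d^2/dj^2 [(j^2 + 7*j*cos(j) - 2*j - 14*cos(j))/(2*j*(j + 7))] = (-7*j^5*cos(j) + 14*j^4*sin(j) - 84*j^4*cos(j) + 42*j^3*sin(j) - 133*j^3*cos(j) - 18*j^3 - 588*j^2*sin(j) + 602*j^2*cos(j) - 1372*j*sin(j) - 588*j*cos(j) - 1372*cos(j))/(2*j^3*(j^3 + 21*j^2 + 147*j + 343))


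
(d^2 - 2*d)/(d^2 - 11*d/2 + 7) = 2*d/(2*d - 7)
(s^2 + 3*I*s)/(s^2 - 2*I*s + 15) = s/(s - 5*I)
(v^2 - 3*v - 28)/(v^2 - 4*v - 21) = (v + 4)/(v + 3)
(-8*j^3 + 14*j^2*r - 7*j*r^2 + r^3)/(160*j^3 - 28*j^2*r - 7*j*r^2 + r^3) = (2*j^2 - 3*j*r + r^2)/(-40*j^2 - 3*j*r + r^2)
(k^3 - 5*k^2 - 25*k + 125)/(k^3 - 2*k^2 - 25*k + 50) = (k - 5)/(k - 2)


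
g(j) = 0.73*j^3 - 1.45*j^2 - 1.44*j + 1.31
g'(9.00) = 149.85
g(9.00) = 403.07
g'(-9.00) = 202.05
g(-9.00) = -635.35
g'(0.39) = -2.24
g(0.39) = 0.57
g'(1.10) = -1.98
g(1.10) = -1.06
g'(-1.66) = 9.41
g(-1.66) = -3.63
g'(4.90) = 36.93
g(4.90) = 45.32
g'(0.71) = -2.40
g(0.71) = -0.18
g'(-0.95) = 3.29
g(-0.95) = 0.74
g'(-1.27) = 5.78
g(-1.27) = -0.70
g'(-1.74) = 10.24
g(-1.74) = -4.42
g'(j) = 2.19*j^2 - 2.9*j - 1.44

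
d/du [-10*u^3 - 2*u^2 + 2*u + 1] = -30*u^2 - 4*u + 2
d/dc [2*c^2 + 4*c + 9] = 4*c + 4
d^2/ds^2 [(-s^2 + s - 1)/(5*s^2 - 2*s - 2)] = 2*(15*s^3 - 105*s^2 + 60*s - 22)/(125*s^6 - 150*s^5 - 90*s^4 + 112*s^3 + 36*s^2 - 24*s - 8)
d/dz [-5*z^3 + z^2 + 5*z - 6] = -15*z^2 + 2*z + 5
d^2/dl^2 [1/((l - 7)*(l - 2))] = 2*((l - 7)^2 + (l - 7)*(l - 2) + (l - 2)^2)/((l - 7)^3*(l - 2)^3)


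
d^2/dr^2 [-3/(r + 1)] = -6/(r + 1)^3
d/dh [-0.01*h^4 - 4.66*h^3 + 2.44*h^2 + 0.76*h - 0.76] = -0.04*h^3 - 13.98*h^2 + 4.88*h + 0.76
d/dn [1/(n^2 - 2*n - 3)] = 2*(1 - n)/(-n^2 + 2*n + 3)^2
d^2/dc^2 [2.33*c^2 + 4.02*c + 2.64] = 4.66000000000000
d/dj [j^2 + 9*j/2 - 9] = 2*j + 9/2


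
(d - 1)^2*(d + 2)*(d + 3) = d^4 + 3*d^3 - 3*d^2 - 7*d + 6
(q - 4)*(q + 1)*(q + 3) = q^3 - 13*q - 12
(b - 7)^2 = b^2 - 14*b + 49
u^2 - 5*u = u*(u - 5)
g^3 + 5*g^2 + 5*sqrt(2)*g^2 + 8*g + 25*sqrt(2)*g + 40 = (g + 5)*(g + sqrt(2))*(g + 4*sqrt(2))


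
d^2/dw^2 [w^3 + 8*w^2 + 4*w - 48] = 6*w + 16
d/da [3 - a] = -1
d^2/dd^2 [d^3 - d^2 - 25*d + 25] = 6*d - 2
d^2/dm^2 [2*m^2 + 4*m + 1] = 4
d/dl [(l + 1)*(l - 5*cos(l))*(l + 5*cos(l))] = 3*l^2 + 25*l*sin(2*l) + 2*l + 25*sin(2*l) - 25*cos(l)^2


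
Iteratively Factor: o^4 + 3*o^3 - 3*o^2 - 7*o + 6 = (o + 3)*(o^3 - 3*o + 2) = (o - 1)*(o + 3)*(o^2 + o - 2) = (o - 1)^2*(o + 3)*(o + 2)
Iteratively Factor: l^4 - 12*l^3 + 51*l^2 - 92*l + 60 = (l - 5)*(l^3 - 7*l^2 + 16*l - 12) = (l - 5)*(l - 2)*(l^2 - 5*l + 6) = (l - 5)*(l - 2)^2*(l - 3)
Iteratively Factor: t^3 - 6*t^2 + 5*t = (t)*(t^2 - 6*t + 5) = t*(t - 5)*(t - 1)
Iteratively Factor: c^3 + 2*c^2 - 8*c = (c)*(c^2 + 2*c - 8) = c*(c - 2)*(c + 4)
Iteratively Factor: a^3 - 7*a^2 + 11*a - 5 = (a - 1)*(a^2 - 6*a + 5) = (a - 5)*(a - 1)*(a - 1)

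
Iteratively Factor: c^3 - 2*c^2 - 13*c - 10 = (c + 2)*(c^2 - 4*c - 5) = (c - 5)*(c + 2)*(c + 1)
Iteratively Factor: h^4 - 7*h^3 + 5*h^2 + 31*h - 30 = (h - 1)*(h^3 - 6*h^2 - h + 30) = (h - 5)*(h - 1)*(h^2 - h - 6) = (h - 5)*(h - 3)*(h - 1)*(h + 2)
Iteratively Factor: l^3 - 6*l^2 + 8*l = (l)*(l^2 - 6*l + 8) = l*(l - 2)*(l - 4)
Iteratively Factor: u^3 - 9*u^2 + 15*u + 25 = (u - 5)*(u^2 - 4*u - 5) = (u - 5)*(u + 1)*(u - 5)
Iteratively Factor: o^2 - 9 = (o + 3)*(o - 3)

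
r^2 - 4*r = r*(r - 4)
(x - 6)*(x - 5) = x^2 - 11*x + 30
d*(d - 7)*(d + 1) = d^3 - 6*d^2 - 7*d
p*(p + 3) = p^2 + 3*p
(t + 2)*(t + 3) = t^2 + 5*t + 6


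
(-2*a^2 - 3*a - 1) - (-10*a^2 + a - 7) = 8*a^2 - 4*a + 6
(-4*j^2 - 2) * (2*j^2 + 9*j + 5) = -8*j^4 - 36*j^3 - 24*j^2 - 18*j - 10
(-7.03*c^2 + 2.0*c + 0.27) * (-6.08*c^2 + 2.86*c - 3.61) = 42.7424*c^4 - 32.2658*c^3 + 29.4567*c^2 - 6.4478*c - 0.9747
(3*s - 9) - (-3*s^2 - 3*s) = 3*s^2 + 6*s - 9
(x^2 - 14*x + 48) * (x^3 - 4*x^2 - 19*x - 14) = x^5 - 18*x^4 + 85*x^3 + 60*x^2 - 716*x - 672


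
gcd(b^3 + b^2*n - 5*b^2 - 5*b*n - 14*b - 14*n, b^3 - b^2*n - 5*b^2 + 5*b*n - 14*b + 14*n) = b^2 - 5*b - 14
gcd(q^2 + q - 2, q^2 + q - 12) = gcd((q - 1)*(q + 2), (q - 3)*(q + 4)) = 1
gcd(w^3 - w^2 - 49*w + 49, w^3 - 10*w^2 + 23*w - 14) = w^2 - 8*w + 7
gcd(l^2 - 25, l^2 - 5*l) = l - 5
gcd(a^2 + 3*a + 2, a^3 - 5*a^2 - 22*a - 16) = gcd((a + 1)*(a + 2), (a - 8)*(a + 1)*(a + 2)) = a^2 + 3*a + 2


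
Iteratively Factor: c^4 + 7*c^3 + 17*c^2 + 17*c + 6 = (c + 1)*(c^3 + 6*c^2 + 11*c + 6) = (c + 1)^2*(c^2 + 5*c + 6) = (c + 1)^2*(c + 2)*(c + 3)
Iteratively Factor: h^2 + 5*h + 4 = (h + 1)*(h + 4)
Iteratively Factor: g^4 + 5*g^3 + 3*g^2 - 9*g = (g + 3)*(g^3 + 2*g^2 - 3*g) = (g - 1)*(g + 3)*(g^2 + 3*g) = g*(g - 1)*(g + 3)*(g + 3)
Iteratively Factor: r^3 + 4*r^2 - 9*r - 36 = (r + 4)*(r^2 - 9) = (r + 3)*(r + 4)*(r - 3)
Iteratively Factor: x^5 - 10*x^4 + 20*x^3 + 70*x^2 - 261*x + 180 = (x - 5)*(x^4 - 5*x^3 - 5*x^2 + 45*x - 36) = (x - 5)*(x + 3)*(x^3 - 8*x^2 + 19*x - 12) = (x - 5)*(x - 4)*(x + 3)*(x^2 - 4*x + 3) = (x - 5)*(x - 4)*(x - 3)*(x + 3)*(x - 1)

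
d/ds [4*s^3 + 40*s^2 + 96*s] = 12*s^2 + 80*s + 96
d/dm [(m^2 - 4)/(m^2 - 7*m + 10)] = -7/(m^2 - 10*m + 25)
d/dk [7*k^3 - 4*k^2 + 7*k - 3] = 21*k^2 - 8*k + 7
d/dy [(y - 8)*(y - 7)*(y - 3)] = 3*y^2 - 36*y + 101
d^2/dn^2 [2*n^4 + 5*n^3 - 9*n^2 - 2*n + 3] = 24*n^2 + 30*n - 18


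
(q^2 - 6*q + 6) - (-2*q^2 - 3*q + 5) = 3*q^2 - 3*q + 1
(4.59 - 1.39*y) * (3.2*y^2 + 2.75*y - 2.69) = -4.448*y^3 + 10.8655*y^2 + 16.3616*y - 12.3471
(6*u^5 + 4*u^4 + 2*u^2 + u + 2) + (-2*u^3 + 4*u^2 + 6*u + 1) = 6*u^5 + 4*u^4 - 2*u^3 + 6*u^2 + 7*u + 3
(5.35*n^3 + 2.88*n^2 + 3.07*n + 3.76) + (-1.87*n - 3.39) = 5.35*n^3 + 2.88*n^2 + 1.2*n + 0.37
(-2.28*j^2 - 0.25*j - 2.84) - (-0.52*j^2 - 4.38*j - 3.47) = -1.76*j^2 + 4.13*j + 0.63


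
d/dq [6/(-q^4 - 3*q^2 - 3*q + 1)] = 6*(4*q^3 + 6*q + 3)/(q^4 + 3*q^2 + 3*q - 1)^2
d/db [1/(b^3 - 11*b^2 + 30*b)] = (-3*b^2 + 22*b - 30)/(b^2*(b^2 - 11*b + 30)^2)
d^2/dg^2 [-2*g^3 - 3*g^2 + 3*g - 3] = -12*g - 6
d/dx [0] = 0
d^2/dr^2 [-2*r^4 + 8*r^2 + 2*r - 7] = 16 - 24*r^2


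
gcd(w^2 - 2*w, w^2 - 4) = w - 2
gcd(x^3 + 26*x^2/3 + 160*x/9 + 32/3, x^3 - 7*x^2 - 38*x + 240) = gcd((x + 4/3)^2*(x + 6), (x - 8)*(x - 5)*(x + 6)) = x + 6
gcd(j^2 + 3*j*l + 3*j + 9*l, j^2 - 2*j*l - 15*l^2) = j + 3*l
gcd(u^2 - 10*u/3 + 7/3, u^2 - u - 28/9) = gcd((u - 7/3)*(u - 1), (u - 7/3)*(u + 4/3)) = u - 7/3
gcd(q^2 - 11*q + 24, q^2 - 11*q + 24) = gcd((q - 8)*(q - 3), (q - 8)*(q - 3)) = q^2 - 11*q + 24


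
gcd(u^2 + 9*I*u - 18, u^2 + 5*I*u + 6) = u + 6*I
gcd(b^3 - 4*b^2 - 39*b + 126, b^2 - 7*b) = b - 7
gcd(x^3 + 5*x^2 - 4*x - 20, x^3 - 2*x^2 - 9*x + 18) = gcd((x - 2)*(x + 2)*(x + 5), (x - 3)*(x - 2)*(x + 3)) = x - 2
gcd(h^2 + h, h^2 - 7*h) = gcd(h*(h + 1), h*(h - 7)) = h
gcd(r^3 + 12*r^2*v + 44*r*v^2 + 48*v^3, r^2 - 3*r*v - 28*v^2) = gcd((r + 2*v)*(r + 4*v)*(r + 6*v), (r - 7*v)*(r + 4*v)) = r + 4*v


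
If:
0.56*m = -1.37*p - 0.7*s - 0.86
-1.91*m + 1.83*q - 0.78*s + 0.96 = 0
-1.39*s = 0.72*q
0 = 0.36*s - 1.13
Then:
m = -6.59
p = 0.46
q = -6.06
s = 3.14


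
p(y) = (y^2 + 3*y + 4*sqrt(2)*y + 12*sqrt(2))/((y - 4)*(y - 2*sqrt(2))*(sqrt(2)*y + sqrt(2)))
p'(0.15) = 0.28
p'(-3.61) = 0.00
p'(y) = (2*y + 3 + 4*sqrt(2))/((y - 4)*(y - 2*sqrt(2))*(sqrt(2)*y + sqrt(2))) - sqrt(2)*(y^2 + 3*y + 4*sqrt(2)*y + 12*sqrt(2))/((y - 4)*(y - 2*sqrt(2))*(sqrt(2)*y + sqrt(2))^2) - (y^2 + 3*y + 4*sqrt(2)*y + 12*sqrt(2))/((y - 4)*(y - 2*sqrt(2))^2*(sqrt(2)*y + sqrt(2))) - (y^2 + 3*y + 4*sqrt(2)*y + 12*sqrt(2))/((y - 4)^2*(y - 2*sqrt(2))*(sqrt(2)*y + sqrt(2))) = (-sqrt(2)*y^4 - 16*y^3 - 6*sqrt(2)*y^3 - 24*y^2 + 21*sqrt(2)*y^2 + 96*sqrt(2)*y + 176*y - 80*sqrt(2) + 144)/(2*(y^6 - 6*y^5 - 4*sqrt(2)*y^5 + 9*y^4 + 24*sqrt(2)*y^4 - 24*y^3 - 4*sqrt(2)*y^3 - 96*sqrt(2)*y^2 + 24*y^2 - 64*sqrt(2)*y + 192*y + 128))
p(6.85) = 0.97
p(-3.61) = 0.01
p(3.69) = -35.30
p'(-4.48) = 0.00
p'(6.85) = -0.53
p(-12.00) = -0.02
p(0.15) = 1.09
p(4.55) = 10.37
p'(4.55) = -24.36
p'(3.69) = -74.42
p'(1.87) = 6.65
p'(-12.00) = 0.00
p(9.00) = 0.40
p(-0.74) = 1.79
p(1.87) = 4.42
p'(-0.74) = -4.84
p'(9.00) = -0.13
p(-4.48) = 0.01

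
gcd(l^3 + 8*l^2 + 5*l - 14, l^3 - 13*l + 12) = l - 1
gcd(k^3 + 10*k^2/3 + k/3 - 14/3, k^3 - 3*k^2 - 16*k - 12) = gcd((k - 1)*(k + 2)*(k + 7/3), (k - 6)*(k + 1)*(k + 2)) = k + 2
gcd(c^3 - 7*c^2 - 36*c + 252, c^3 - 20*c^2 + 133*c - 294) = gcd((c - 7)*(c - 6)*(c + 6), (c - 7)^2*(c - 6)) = c^2 - 13*c + 42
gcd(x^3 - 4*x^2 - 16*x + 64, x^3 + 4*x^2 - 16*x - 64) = x^2 - 16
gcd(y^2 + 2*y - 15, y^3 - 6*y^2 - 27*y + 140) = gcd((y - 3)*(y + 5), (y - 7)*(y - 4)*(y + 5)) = y + 5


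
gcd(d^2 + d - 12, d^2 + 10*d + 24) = d + 4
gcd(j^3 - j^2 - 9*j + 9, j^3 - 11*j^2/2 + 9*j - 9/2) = j^2 - 4*j + 3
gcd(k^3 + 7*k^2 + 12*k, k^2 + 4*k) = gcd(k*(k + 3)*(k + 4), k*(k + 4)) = k^2 + 4*k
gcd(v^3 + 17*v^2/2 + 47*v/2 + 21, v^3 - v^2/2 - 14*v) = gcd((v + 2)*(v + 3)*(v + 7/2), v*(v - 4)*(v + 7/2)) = v + 7/2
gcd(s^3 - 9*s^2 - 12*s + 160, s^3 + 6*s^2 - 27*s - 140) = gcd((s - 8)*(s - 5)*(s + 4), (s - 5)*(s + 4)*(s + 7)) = s^2 - s - 20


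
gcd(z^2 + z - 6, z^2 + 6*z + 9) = z + 3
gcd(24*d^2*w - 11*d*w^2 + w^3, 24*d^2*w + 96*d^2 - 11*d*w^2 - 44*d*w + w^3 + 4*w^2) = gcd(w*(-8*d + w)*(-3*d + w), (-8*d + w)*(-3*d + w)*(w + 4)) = 24*d^2 - 11*d*w + w^2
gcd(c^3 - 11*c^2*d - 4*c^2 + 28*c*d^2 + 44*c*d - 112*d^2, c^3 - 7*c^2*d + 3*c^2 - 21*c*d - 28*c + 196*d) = c^2 - 7*c*d - 4*c + 28*d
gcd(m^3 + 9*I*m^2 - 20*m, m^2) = m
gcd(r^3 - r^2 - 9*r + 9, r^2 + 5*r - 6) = r - 1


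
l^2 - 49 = (l - 7)*(l + 7)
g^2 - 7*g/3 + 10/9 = (g - 5/3)*(g - 2/3)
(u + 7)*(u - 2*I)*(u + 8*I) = u^3 + 7*u^2 + 6*I*u^2 + 16*u + 42*I*u + 112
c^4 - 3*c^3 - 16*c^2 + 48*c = c*(c - 4)*(c - 3)*(c + 4)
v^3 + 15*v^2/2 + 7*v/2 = v*(v + 1/2)*(v + 7)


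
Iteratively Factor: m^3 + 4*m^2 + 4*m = (m + 2)*(m^2 + 2*m) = m*(m + 2)*(m + 2)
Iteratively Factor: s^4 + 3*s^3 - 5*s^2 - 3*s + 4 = (s + 4)*(s^3 - s^2 - s + 1) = (s - 1)*(s + 4)*(s^2 - 1) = (s - 1)*(s + 1)*(s + 4)*(s - 1)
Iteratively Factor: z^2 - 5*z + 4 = (z - 4)*(z - 1)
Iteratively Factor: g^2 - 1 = (g - 1)*(g + 1)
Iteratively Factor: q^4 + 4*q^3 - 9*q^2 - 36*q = (q)*(q^3 + 4*q^2 - 9*q - 36) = q*(q + 3)*(q^2 + q - 12) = q*(q - 3)*(q + 3)*(q + 4)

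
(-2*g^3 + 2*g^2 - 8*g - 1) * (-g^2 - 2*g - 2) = 2*g^5 + 2*g^4 + 8*g^3 + 13*g^2 + 18*g + 2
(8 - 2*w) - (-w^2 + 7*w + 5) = w^2 - 9*w + 3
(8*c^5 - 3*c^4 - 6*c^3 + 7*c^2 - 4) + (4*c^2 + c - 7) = 8*c^5 - 3*c^4 - 6*c^3 + 11*c^2 + c - 11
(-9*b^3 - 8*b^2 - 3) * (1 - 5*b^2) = 45*b^5 + 40*b^4 - 9*b^3 + 7*b^2 - 3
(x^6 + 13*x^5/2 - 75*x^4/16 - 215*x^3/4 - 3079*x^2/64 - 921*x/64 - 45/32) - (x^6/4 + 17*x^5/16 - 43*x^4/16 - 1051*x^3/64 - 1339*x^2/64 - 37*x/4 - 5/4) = 3*x^6/4 + 87*x^5/16 - 2*x^4 - 2389*x^3/64 - 435*x^2/16 - 329*x/64 - 5/32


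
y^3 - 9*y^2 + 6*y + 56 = (y - 7)*(y - 4)*(y + 2)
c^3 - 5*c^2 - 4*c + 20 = (c - 5)*(c - 2)*(c + 2)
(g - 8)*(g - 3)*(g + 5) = g^3 - 6*g^2 - 31*g + 120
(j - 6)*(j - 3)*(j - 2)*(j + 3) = j^4 - 8*j^3 + 3*j^2 + 72*j - 108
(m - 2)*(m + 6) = m^2 + 4*m - 12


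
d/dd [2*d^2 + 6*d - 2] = 4*d + 6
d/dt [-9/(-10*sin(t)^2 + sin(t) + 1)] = 9*(1 - 20*sin(t))*cos(t)/(-10*sin(t)^2 + sin(t) + 1)^2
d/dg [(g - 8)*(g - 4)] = 2*g - 12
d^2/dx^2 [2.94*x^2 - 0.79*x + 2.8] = 5.88000000000000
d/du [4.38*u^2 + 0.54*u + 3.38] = 8.76*u + 0.54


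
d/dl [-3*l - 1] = -3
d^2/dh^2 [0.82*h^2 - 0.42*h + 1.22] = 1.64000000000000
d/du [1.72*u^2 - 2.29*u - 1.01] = 3.44*u - 2.29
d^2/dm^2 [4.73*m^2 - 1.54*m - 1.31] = 9.46000000000000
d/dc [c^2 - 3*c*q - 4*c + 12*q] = 2*c - 3*q - 4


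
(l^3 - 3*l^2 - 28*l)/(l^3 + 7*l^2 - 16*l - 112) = l*(l - 7)/(l^2 + 3*l - 28)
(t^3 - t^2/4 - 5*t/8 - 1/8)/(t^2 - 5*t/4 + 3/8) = (8*t^3 - 2*t^2 - 5*t - 1)/(8*t^2 - 10*t + 3)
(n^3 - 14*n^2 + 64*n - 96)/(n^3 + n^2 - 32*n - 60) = (n^2 - 8*n + 16)/(n^2 + 7*n + 10)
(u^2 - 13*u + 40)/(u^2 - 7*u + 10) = (u - 8)/(u - 2)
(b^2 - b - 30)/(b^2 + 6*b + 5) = (b - 6)/(b + 1)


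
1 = 1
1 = 1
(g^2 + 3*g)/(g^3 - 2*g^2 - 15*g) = 1/(g - 5)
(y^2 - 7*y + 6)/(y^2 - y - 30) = (y - 1)/(y + 5)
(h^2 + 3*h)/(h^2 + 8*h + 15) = h/(h + 5)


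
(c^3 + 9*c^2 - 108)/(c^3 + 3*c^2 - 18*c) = (c + 6)/c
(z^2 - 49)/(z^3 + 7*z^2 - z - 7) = (z - 7)/(z^2 - 1)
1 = 1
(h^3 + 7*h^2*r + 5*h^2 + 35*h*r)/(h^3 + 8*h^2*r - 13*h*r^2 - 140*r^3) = h*(-h - 5)/(-h^2 - h*r + 20*r^2)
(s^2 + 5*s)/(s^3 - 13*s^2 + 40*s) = (s + 5)/(s^2 - 13*s + 40)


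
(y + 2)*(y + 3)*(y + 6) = y^3 + 11*y^2 + 36*y + 36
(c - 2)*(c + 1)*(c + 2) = c^3 + c^2 - 4*c - 4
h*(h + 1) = h^2 + h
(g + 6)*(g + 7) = g^2 + 13*g + 42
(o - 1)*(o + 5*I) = o^2 - o + 5*I*o - 5*I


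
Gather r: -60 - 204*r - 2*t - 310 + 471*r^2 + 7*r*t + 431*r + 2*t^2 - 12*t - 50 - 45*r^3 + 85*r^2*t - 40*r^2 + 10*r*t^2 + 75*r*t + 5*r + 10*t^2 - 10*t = -45*r^3 + r^2*(85*t + 431) + r*(10*t^2 + 82*t + 232) + 12*t^2 - 24*t - 420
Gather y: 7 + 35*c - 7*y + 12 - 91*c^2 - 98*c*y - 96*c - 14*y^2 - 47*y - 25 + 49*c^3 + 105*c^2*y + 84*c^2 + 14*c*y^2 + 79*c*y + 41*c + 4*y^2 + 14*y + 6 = 49*c^3 - 7*c^2 - 20*c + y^2*(14*c - 10) + y*(105*c^2 - 19*c - 40)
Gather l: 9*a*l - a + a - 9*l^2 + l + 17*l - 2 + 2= -9*l^2 + l*(9*a + 18)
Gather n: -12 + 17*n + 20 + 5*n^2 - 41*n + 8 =5*n^2 - 24*n + 16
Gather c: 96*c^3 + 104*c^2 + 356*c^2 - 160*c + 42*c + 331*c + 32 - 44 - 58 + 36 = 96*c^3 + 460*c^2 + 213*c - 34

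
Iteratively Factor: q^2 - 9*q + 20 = (q - 4)*(q - 5)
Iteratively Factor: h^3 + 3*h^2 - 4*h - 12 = (h + 2)*(h^2 + h - 6) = (h - 2)*(h + 2)*(h + 3)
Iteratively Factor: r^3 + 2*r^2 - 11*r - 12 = (r + 1)*(r^2 + r - 12) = (r + 1)*(r + 4)*(r - 3)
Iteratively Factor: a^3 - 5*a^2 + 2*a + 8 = (a - 2)*(a^2 - 3*a - 4) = (a - 4)*(a - 2)*(a + 1)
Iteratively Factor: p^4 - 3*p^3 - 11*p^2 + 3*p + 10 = (p - 5)*(p^3 + 2*p^2 - p - 2) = (p - 5)*(p + 1)*(p^2 + p - 2) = (p - 5)*(p - 1)*(p + 1)*(p + 2)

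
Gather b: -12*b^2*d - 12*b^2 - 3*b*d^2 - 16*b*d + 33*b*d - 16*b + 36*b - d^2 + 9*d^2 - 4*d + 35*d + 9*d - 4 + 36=b^2*(-12*d - 12) + b*(-3*d^2 + 17*d + 20) + 8*d^2 + 40*d + 32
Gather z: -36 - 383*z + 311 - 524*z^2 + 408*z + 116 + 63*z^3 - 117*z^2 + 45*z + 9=63*z^3 - 641*z^2 + 70*z + 400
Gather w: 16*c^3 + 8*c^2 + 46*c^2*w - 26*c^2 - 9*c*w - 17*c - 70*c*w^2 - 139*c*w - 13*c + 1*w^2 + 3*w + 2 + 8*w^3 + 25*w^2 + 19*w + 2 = 16*c^3 - 18*c^2 - 30*c + 8*w^3 + w^2*(26 - 70*c) + w*(46*c^2 - 148*c + 22) + 4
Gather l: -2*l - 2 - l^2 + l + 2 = -l^2 - l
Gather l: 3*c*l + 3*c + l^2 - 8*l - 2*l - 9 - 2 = 3*c + l^2 + l*(3*c - 10) - 11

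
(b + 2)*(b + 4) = b^2 + 6*b + 8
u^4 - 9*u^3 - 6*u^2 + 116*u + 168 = (u - 7)*(u - 6)*(u + 2)^2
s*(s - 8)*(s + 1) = s^3 - 7*s^2 - 8*s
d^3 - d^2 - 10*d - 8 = (d - 4)*(d + 1)*(d + 2)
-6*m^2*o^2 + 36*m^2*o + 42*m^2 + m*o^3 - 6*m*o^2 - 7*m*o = (-6*m + o)*(o - 7)*(m*o + m)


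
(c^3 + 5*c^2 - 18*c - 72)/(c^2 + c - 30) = (c^2 - c - 12)/(c - 5)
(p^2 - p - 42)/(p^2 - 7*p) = (p + 6)/p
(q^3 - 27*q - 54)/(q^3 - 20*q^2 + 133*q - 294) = (q^2 + 6*q + 9)/(q^2 - 14*q + 49)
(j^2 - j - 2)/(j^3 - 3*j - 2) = 1/(j + 1)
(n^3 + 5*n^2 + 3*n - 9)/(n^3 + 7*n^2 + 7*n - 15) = (n + 3)/(n + 5)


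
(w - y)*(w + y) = w^2 - y^2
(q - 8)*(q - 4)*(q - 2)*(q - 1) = q^4 - 15*q^3 + 70*q^2 - 120*q + 64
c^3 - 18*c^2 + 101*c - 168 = (c - 8)*(c - 7)*(c - 3)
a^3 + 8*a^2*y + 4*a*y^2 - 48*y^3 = (a - 2*y)*(a + 4*y)*(a + 6*y)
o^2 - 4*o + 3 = (o - 3)*(o - 1)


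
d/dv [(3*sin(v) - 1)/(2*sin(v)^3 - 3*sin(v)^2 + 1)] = 3*(-4*sin(v)^2 + sin(v) - 1)*cos(v)/((sin(v) - 1)^3*(2*sin(v) + 1)^2)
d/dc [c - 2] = 1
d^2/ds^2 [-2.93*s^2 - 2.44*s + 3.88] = -5.86000000000000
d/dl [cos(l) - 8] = -sin(l)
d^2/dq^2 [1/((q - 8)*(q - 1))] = 2*((q - 8)^2 + (q - 8)*(q - 1) + (q - 1)^2)/((q - 8)^3*(q - 1)^3)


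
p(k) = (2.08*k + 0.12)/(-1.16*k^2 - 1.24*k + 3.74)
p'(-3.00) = 3.24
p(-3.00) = 2.05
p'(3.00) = 0.28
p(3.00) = -0.61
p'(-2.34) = 243.78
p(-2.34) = -16.38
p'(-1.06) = 0.74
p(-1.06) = -0.56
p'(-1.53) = 1.54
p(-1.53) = -1.05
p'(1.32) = 1858.22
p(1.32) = 34.94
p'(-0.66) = 0.54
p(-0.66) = -0.31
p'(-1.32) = 1.04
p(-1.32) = -0.78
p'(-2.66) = 17.74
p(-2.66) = 4.63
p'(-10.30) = 0.02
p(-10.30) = 0.20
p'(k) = (2.08*k + 0.12)*(2.32*k + 1.24)/(-1.16*k^2 - 1.24*k + 3.74)^2 + 2.08/(-1.16*k^2 - 1.24*k + 3.74) = (2.4128*k^2 + 0.2784*k + 7.928)/(1.3456*k^4 + 2.8768*k^3 - 7.1392*k^2 - 9.2752*k + 13.9876)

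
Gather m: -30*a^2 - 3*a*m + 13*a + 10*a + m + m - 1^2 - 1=-30*a^2 + 23*a + m*(2 - 3*a) - 2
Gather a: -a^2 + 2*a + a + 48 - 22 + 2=-a^2 + 3*a + 28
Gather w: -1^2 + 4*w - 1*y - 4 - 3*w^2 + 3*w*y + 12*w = -3*w^2 + w*(3*y + 16) - y - 5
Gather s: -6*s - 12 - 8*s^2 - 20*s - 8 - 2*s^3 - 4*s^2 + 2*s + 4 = -2*s^3 - 12*s^2 - 24*s - 16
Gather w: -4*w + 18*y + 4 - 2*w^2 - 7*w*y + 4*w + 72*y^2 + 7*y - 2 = -2*w^2 - 7*w*y + 72*y^2 + 25*y + 2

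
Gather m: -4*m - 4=-4*m - 4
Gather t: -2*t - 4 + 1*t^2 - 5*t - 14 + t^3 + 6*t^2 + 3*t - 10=t^3 + 7*t^2 - 4*t - 28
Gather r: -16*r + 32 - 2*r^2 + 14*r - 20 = -2*r^2 - 2*r + 12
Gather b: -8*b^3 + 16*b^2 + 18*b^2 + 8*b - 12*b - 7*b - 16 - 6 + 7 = -8*b^3 + 34*b^2 - 11*b - 15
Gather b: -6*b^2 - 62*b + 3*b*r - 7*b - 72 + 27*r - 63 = -6*b^2 + b*(3*r - 69) + 27*r - 135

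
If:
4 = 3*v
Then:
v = 4/3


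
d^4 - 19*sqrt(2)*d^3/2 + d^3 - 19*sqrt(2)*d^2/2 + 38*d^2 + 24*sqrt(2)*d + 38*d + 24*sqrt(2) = (d + 1)*(d - 6*sqrt(2))*(d - 4*sqrt(2))*(d + sqrt(2)/2)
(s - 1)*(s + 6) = s^2 + 5*s - 6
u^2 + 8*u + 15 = (u + 3)*(u + 5)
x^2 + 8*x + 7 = (x + 1)*(x + 7)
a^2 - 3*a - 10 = (a - 5)*(a + 2)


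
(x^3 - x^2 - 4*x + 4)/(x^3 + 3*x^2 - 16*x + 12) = (x + 2)/(x + 6)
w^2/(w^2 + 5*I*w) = w/(w + 5*I)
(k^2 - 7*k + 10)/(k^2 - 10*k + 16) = (k - 5)/(k - 8)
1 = 1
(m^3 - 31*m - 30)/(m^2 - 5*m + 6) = (m^3 - 31*m - 30)/(m^2 - 5*m + 6)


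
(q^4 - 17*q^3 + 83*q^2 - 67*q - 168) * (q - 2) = q^5 - 19*q^4 + 117*q^3 - 233*q^2 - 34*q + 336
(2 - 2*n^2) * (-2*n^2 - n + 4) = 4*n^4 + 2*n^3 - 12*n^2 - 2*n + 8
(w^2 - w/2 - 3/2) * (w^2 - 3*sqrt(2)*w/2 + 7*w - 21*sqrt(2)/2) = w^4 - 3*sqrt(2)*w^3/2 + 13*w^3/2 - 39*sqrt(2)*w^2/4 - 5*w^2 - 21*w/2 + 15*sqrt(2)*w/2 + 63*sqrt(2)/4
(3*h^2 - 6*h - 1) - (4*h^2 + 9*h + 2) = -h^2 - 15*h - 3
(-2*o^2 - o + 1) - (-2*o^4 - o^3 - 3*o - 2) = 2*o^4 + o^3 - 2*o^2 + 2*o + 3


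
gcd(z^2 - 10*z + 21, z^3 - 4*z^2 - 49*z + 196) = z - 7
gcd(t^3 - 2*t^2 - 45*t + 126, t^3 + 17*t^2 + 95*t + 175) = t + 7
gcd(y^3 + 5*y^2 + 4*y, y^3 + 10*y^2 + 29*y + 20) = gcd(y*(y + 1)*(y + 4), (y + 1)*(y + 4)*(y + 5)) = y^2 + 5*y + 4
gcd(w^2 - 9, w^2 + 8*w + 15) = w + 3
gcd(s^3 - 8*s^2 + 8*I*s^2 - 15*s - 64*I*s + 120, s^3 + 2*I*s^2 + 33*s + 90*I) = s^2 + 8*I*s - 15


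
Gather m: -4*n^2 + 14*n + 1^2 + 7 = -4*n^2 + 14*n + 8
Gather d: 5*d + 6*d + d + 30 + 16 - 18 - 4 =12*d + 24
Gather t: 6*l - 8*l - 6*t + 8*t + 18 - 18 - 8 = -2*l + 2*t - 8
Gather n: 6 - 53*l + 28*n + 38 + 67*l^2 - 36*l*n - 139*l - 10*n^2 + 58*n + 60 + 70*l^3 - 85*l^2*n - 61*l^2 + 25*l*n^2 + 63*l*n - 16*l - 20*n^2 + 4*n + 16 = 70*l^3 + 6*l^2 - 208*l + n^2*(25*l - 30) + n*(-85*l^2 + 27*l + 90) + 120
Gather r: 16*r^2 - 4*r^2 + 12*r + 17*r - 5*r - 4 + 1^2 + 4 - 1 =12*r^2 + 24*r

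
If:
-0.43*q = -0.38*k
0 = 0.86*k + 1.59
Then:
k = -1.85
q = -1.63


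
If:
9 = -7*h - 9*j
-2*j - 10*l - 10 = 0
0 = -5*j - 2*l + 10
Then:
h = -747/161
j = 60/23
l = -35/23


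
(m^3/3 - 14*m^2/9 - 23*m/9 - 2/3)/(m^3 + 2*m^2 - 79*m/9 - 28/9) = (m^2 - 5*m - 6)/(3*m^2 + 5*m - 28)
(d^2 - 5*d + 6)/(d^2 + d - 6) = (d - 3)/(d + 3)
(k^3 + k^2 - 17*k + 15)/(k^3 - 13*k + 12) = (k + 5)/(k + 4)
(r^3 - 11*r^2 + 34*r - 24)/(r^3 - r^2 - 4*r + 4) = (r^2 - 10*r + 24)/(r^2 - 4)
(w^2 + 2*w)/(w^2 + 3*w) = (w + 2)/(w + 3)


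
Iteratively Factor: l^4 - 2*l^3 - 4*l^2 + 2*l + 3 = (l + 1)*(l^3 - 3*l^2 - l + 3) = (l - 1)*(l + 1)*(l^2 - 2*l - 3) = (l - 3)*(l - 1)*(l + 1)*(l + 1)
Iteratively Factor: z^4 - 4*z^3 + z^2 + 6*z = (z - 2)*(z^3 - 2*z^2 - 3*z) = (z - 2)*(z + 1)*(z^2 - 3*z) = z*(z - 2)*(z + 1)*(z - 3)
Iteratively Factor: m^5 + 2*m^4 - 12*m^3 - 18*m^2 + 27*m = (m - 3)*(m^4 + 5*m^3 + 3*m^2 - 9*m) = (m - 3)*(m + 3)*(m^3 + 2*m^2 - 3*m) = m*(m - 3)*(m + 3)*(m^2 + 2*m - 3) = m*(m - 3)*(m - 1)*(m + 3)*(m + 3)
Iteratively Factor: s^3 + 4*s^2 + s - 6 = (s + 2)*(s^2 + 2*s - 3) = (s - 1)*(s + 2)*(s + 3)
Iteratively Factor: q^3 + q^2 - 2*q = (q + 2)*(q^2 - q) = (q - 1)*(q + 2)*(q)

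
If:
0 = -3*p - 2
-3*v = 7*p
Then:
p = -2/3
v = 14/9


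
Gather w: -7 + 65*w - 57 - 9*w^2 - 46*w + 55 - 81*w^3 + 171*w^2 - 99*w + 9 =-81*w^3 + 162*w^2 - 80*w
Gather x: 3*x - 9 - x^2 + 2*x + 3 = -x^2 + 5*x - 6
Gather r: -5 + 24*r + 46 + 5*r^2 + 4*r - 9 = 5*r^2 + 28*r + 32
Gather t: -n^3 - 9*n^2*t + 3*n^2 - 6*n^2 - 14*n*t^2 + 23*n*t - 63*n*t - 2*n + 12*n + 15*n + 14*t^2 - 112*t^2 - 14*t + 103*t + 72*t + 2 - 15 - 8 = -n^3 - 3*n^2 + 25*n + t^2*(-14*n - 98) + t*(-9*n^2 - 40*n + 161) - 21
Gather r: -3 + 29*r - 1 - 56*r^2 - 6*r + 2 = -56*r^2 + 23*r - 2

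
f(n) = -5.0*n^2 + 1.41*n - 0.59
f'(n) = 1.41 - 10.0*n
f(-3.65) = -72.35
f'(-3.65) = 37.91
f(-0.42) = -2.06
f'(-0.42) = 5.61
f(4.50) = -95.50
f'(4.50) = -43.59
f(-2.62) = -38.61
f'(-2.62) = 27.61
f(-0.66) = -3.70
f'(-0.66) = 8.01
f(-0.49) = -2.48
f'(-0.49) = 6.31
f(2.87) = -37.73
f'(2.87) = -27.29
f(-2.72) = -41.42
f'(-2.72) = 28.61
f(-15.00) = -1146.74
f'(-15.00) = 151.41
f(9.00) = -392.90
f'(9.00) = -88.59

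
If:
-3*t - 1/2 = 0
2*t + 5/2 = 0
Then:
No Solution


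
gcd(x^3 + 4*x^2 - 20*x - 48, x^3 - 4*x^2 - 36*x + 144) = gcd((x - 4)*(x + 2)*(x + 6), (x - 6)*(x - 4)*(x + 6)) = x^2 + 2*x - 24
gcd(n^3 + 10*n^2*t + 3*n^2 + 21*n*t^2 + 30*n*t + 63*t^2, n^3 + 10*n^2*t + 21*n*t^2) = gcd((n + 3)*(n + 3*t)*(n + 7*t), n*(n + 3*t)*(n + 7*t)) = n^2 + 10*n*t + 21*t^2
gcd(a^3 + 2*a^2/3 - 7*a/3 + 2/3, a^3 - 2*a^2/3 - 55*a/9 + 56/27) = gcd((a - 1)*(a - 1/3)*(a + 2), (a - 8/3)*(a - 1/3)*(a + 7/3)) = a - 1/3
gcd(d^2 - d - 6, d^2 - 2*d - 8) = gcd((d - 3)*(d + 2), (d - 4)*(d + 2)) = d + 2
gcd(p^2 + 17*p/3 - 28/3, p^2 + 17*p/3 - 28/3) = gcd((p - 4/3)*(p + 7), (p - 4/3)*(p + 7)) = p^2 + 17*p/3 - 28/3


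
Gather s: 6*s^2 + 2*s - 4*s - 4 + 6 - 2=6*s^2 - 2*s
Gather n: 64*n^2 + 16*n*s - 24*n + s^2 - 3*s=64*n^2 + n*(16*s - 24) + s^2 - 3*s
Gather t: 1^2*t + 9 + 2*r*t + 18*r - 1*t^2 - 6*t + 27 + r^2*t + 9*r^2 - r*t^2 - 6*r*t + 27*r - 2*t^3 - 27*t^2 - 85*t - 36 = 9*r^2 + 45*r - 2*t^3 + t^2*(-r - 28) + t*(r^2 - 4*r - 90)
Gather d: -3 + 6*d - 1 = 6*d - 4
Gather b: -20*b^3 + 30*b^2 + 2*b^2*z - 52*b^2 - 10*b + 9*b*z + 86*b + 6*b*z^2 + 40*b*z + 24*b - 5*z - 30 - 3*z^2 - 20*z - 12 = -20*b^3 + b^2*(2*z - 22) + b*(6*z^2 + 49*z + 100) - 3*z^2 - 25*z - 42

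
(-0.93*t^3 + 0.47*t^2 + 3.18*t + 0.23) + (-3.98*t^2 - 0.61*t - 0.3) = -0.93*t^3 - 3.51*t^2 + 2.57*t - 0.07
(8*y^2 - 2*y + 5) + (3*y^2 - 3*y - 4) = 11*y^2 - 5*y + 1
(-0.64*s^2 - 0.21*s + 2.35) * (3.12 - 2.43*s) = 1.5552*s^3 - 1.4865*s^2 - 6.3657*s + 7.332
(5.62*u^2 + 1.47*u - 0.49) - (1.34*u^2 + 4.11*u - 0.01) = 4.28*u^2 - 2.64*u - 0.48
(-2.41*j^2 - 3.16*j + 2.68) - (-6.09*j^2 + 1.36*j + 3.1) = 3.68*j^2 - 4.52*j - 0.42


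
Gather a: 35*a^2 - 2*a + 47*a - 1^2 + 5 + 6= 35*a^2 + 45*a + 10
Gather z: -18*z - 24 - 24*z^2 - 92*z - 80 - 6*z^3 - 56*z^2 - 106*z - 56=-6*z^3 - 80*z^2 - 216*z - 160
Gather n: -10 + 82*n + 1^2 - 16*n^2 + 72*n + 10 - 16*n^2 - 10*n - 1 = -32*n^2 + 144*n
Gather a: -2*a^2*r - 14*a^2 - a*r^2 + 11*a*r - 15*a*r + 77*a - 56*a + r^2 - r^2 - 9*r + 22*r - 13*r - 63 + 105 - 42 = a^2*(-2*r - 14) + a*(-r^2 - 4*r + 21)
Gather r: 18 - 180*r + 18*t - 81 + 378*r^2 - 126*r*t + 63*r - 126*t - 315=378*r^2 + r*(-126*t - 117) - 108*t - 378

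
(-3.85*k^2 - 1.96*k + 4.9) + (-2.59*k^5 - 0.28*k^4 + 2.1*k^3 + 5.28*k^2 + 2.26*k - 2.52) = -2.59*k^5 - 0.28*k^4 + 2.1*k^3 + 1.43*k^2 + 0.3*k + 2.38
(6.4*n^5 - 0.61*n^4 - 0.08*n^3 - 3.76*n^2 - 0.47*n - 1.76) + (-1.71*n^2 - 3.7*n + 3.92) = 6.4*n^5 - 0.61*n^4 - 0.08*n^3 - 5.47*n^2 - 4.17*n + 2.16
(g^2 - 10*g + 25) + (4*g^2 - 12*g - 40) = 5*g^2 - 22*g - 15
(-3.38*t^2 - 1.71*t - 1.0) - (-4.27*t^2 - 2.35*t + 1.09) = 0.89*t^2 + 0.64*t - 2.09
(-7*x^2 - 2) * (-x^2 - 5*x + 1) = 7*x^4 + 35*x^3 - 5*x^2 + 10*x - 2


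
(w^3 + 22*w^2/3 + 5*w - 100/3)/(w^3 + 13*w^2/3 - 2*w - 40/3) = (w + 5)/(w + 2)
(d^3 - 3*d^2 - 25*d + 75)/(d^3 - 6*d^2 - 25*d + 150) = (d - 3)/(d - 6)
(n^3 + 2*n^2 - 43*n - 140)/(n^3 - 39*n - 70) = (n + 4)/(n + 2)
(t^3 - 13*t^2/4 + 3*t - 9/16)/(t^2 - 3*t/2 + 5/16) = (4*t^2 - 12*t + 9)/(4*t - 5)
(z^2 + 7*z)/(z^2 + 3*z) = (z + 7)/(z + 3)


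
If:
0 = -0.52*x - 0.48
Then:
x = -0.92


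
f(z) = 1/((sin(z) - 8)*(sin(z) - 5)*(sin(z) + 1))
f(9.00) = 0.02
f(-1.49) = 5.68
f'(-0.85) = -0.20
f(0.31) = 0.02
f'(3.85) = 0.11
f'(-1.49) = -140.44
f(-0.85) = 0.08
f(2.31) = 0.02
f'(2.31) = 0.00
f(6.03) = 0.03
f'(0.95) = -0.00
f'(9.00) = 0.01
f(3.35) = 0.03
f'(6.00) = -0.03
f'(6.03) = -0.03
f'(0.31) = -0.01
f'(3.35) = 0.03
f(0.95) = 0.02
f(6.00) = 0.03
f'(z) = -cos(z)/((sin(z) - 8)*(sin(z) - 5)*(sin(z) + 1)^2) - cos(z)/((sin(z) - 8)*(sin(z) - 5)^2*(sin(z) + 1)) - cos(z)/((sin(z) - 8)^2*(sin(z) - 5)*(sin(z) + 1)) = 3*(8*sin(z) + cos(z)^2 - 10)*cos(z)/((sin(z) - 8)^2*(sin(z) - 5)^2*(sin(z) + 1)^2)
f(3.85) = 0.06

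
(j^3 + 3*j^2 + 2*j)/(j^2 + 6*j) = (j^2 + 3*j + 2)/(j + 6)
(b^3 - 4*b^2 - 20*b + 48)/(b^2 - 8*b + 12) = b + 4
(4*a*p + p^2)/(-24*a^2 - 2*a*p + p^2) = p/(-6*a + p)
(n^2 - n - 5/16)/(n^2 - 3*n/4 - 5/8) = (4*n + 1)/(2*(2*n + 1))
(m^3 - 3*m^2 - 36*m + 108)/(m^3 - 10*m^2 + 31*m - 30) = (m^2 - 36)/(m^2 - 7*m + 10)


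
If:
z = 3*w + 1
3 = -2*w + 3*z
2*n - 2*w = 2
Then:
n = 1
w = 0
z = 1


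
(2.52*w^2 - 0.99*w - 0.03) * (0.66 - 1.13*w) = -2.8476*w^3 + 2.7819*w^2 - 0.6195*w - 0.0198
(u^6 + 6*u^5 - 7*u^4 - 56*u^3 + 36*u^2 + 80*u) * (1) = u^6 + 6*u^5 - 7*u^4 - 56*u^3 + 36*u^2 + 80*u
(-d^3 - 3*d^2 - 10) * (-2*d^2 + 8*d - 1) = 2*d^5 - 2*d^4 - 23*d^3 + 23*d^2 - 80*d + 10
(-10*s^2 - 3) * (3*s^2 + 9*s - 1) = -30*s^4 - 90*s^3 + s^2 - 27*s + 3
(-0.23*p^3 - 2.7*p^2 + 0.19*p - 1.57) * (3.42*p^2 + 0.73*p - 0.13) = -0.7866*p^5 - 9.4019*p^4 - 1.2913*p^3 - 4.8797*p^2 - 1.1708*p + 0.2041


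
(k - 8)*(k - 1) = k^2 - 9*k + 8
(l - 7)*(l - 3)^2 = l^3 - 13*l^2 + 51*l - 63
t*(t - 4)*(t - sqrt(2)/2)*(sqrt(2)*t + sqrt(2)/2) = sqrt(2)*t^4 - 7*sqrt(2)*t^3/2 - t^3 - 2*sqrt(2)*t^2 + 7*t^2/2 + 2*t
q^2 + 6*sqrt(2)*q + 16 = (q + 2*sqrt(2))*(q + 4*sqrt(2))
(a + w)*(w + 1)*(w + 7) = a*w^2 + 8*a*w + 7*a + w^3 + 8*w^2 + 7*w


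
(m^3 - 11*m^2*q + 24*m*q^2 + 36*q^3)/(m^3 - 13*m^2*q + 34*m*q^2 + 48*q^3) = (-m + 6*q)/(-m + 8*q)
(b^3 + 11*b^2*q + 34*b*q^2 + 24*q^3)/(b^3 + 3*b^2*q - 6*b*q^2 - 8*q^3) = (-b - 6*q)/(-b + 2*q)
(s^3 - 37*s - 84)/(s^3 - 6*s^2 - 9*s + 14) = (s^2 + 7*s + 12)/(s^2 + s - 2)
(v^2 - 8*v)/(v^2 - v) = (v - 8)/(v - 1)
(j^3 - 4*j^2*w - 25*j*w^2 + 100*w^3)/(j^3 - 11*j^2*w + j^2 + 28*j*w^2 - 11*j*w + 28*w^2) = (-j^2 + 25*w^2)/(-j^2 + 7*j*w - j + 7*w)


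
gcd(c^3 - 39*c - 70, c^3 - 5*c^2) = 1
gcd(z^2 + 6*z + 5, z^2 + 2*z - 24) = 1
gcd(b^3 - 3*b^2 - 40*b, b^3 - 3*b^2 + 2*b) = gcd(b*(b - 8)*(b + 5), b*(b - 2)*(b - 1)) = b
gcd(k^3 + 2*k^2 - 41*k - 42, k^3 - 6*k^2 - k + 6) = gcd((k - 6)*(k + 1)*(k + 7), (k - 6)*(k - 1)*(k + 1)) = k^2 - 5*k - 6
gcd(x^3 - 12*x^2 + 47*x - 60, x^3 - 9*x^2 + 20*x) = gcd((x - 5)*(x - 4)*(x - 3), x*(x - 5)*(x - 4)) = x^2 - 9*x + 20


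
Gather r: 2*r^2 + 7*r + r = 2*r^2 + 8*r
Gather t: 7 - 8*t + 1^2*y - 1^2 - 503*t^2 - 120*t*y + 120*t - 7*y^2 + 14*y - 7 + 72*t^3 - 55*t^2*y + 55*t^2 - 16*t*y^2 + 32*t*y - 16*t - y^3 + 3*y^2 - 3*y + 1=72*t^3 + t^2*(-55*y - 448) + t*(-16*y^2 - 88*y + 96) - y^3 - 4*y^2 + 12*y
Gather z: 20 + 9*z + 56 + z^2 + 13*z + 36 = z^2 + 22*z + 112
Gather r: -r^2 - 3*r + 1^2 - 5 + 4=-r^2 - 3*r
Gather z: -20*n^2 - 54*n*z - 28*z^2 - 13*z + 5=-20*n^2 - 28*z^2 + z*(-54*n - 13) + 5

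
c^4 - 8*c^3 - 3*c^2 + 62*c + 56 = (c - 7)*(c - 4)*(c + 1)*(c + 2)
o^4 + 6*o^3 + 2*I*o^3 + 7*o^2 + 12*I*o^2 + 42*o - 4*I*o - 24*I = (o + 6)*(o - I)^2*(o + 4*I)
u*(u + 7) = u^2 + 7*u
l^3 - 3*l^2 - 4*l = l*(l - 4)*(l + 1)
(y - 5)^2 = y^2 - 10*y + 25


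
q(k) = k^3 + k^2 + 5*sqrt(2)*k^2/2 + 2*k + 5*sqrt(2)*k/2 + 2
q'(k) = 3*k^2 + 2*k + 5*sqrt(2)*k + 2 + 5*sqrt(2)/2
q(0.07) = 2.41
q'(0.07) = 6.19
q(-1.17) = 0.13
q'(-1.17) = -0.97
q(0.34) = 4.45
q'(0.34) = 8.97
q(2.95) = 83.47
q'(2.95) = 58.40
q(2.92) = 81.73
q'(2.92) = 57.60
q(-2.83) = -0.00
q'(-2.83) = 3.89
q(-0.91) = -0.04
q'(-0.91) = -0.23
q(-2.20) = 1.13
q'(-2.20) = 0.10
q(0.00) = 2.00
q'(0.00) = 5.54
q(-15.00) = -2435.54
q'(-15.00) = 544.47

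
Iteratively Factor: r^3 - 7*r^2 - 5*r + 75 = (r - 5)*(r^2 - 2*r - 15) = (r - 5)*(r + 3)*(r - 5)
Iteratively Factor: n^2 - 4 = (n - 2)*(n + 2)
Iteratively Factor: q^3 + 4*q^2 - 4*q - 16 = (q + 2)*(q^2 + 2*q - 8) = (q + 2)*(q + 4)*(q - 2)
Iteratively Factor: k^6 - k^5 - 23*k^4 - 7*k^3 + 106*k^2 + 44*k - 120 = (k + 3)*(k^5 - 4*k^4 - 11*k^3 + 26*k^2 + 28*k - 40) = (k - 1)*(k + 3)*(k^4 - 3*k^3 - 14*k^2 + 12*k + 40) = (k - 1)*(k + 2)*(k + 3)*(k^3 - 5*k^2 - 4*k + 20) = (k - 1)*(k + 2)^2*(k + 3)*(k^2 - 7*k + 10) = (k - 2)*(k - 1)*(k + 2)^2*(k + 3)*(k - 5)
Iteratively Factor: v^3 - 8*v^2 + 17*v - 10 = (v - 2)*(v^2 - 6*v + 5) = (v - 2)*(v - 1)*(v - 5)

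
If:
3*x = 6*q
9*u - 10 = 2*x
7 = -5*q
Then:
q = -7/5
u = 22/45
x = -14/5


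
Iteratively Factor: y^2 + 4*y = (y + 4)*(y)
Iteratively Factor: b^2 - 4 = (b - 2)*(b + 2)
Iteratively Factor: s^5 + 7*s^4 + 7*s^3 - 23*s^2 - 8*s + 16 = (s + 4)*(s^4 + 3*s^3 - 5*s^2 - 3*s + 4) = (s - 1)*(s + 4)*(s^3 + 4*s^2 - s - 4) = (s - 1)*(s + 4)^2*(s^2 - 1) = (s - 1)*(s + 1)*(s + 4)^2*(s - 1)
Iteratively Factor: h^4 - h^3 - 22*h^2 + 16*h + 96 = (h + 2)*(h^3 - 3*h^2 - 16*h + 48) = (h - 4)*(h + 2)*(h^2 + h - 12) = (h - 4)*(h - 3)*(h + 2)*(h + 4)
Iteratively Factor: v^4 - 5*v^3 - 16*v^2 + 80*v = (v)*(v^3 - 5*v^2 - 16*v + 80) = v*(v - 4)*(v^2 - v - 20) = v*(v - 4)*(v + 4)*(v - 5)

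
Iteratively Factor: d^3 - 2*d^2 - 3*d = (d - 3)*(d^2 + d) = (d - 3)*(d + 1)*(d)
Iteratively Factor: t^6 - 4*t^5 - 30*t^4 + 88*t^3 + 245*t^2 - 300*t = (t + 4)*(t^5 - 8*t^4 + 2*t^3 + 80*t^2 - 75*t) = (t - 5)*(t + 4)*(t^4 - 3*t^3 - 13*t^2 + 15*t) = (t - 5)^2*(t + 4)*(t^3 + 2*t^2 - 3*t) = (t - 5)^2*(t + 3)*(t + 4)*(t^2 - t) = (t - 5)^2*(t - 1)*(t + 3)*(t + 4)*(t)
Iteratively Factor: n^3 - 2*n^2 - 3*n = (n)*(n^2 - 2*n - 3) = n*(n - 3)*(n + 1)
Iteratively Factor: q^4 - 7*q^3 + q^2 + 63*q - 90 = (q - 5)*(q^3 - 2*q^2 - 9*q + 18) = (q - 5)*(q + 3)*(q^2 - 5*q + 6) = (q - 5)*(q - 2)*(q + 3)*(q - 3)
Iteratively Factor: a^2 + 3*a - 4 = (a - 1)*(a + 4)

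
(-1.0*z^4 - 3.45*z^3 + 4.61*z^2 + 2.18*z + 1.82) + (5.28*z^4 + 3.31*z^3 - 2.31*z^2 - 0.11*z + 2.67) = 4.28*z^4 - 0.14*z^3 + 2.3*z^2 + 2.07*z + 4.49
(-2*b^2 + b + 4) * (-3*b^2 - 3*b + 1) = 6*b^4 + 3*b^3 - 17*b^2 - 11*b + 4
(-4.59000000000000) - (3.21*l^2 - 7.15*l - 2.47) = -3.21*l^2 + 7.15*l - 2.12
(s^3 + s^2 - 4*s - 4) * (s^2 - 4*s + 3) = s^5 - 3*s^4 - 5*s^3 + 15*s^2 + 4*s - 12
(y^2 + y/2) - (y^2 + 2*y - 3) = 3 - 3*y/2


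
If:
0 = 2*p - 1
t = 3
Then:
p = 1/2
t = 3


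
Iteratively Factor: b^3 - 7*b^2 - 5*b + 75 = (b - 5)*(b^2 - 2*b - 15) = (b - 5)*(b + 3)*(b - 5)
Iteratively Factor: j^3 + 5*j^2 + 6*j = (j + 2)*(j^2 + 3*j) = (j + 2)*(j + 3)*(j)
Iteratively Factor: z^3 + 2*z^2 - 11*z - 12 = (z - 3)*(z^2 + 5*z + 4) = (z - 3)*(z + 1)*(z + 4)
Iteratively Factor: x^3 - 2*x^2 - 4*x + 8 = (x + 2)*(x^2 - 4*x + 4) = (x - 2)*(x + 2)*(x - 2)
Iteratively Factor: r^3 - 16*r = (r + 4)*(r^2 - 4*r) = r*(r + 4)*(r - 4)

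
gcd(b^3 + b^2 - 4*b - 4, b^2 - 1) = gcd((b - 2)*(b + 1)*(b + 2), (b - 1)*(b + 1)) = b + 1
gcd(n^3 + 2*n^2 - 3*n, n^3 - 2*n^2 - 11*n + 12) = n^2 + 2*n - 3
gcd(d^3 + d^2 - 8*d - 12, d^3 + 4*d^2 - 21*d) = d - 3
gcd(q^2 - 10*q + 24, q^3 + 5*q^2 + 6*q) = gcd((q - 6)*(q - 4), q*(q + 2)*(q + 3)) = 1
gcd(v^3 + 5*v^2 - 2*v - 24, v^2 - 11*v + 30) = 1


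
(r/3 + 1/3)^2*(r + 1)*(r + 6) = r^4/9 + r^3 + 7*r^2/3 + 19*r/9 + 2/3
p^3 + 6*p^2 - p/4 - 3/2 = (p - 1/2)*(p + 1/2)*(p + 6)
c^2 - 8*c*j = c*(c - 8*j)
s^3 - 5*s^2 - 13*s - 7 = (s - 7)*(s + 1)^2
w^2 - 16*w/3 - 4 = (w - 6)*(w + 2/3)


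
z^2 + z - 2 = (z - 1)*(z + 2)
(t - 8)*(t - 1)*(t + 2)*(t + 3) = t^4 - 4*t^3 - 31*t^2 - 14*t + 48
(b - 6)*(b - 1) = b^2 - 7*b + 6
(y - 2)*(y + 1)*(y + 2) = y^3 + y^2 - 4*y - 4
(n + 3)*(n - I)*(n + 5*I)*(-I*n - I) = -I*n^4 + 4*n^3 - 4*I*n^3 + 16*n^2 - 8*I*n^2 + 12*n - 20*I*n - 15*I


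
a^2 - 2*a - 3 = (a - 3)*(a + 1)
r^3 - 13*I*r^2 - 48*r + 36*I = (r - 6*I)^2*(r - I)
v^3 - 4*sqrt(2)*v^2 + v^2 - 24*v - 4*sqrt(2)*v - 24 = (v + 1)*(v - 6*sqrt(2))*(v + 2*sqrt(2))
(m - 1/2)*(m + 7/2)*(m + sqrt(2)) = m^3 + sqrt(2)*m^2 + 3*m^2 - 7*m/4 + 3*sqrt(2)*m - 7*sqrt(2)/4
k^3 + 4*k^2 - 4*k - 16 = (k - 2)*(k + 2)*(k + 4)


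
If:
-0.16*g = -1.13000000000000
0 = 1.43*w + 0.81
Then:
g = 7.06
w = -0.57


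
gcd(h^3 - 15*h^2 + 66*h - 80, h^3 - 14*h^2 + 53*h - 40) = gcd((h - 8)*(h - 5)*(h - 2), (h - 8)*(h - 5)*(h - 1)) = h^2 - 13*h + 40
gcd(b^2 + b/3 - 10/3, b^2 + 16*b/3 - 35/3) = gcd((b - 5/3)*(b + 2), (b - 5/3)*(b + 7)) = b - 5/3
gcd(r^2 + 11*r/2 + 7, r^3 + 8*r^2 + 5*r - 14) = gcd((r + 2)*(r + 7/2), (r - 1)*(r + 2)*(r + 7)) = r + 2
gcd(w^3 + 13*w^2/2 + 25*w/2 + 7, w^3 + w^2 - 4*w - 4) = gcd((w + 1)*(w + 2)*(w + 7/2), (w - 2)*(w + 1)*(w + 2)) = w^2 + 3*w + 2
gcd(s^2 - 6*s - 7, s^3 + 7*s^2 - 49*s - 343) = s - 7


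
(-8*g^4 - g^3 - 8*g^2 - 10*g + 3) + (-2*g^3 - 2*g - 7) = -8*g^4 - 3*g^3 - 8*g^2 - 12*g - 4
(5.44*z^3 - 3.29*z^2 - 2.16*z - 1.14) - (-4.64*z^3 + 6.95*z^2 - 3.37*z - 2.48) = 10.08*z^3 - 10.24*z^2 + 1.21*z + 1.34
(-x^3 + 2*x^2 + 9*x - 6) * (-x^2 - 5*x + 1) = x^5 + 3*x^4 - 20*x^3 - 37*x^2 + 39*x - 6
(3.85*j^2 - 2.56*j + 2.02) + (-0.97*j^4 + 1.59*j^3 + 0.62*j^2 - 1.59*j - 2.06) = -0.97*j^4 + 1.59*j^3 + 4.47*j^2 - 4.15*j - 0.04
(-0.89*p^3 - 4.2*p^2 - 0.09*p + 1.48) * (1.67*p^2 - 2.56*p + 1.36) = -1.4863*p^5 - 4.7356*p^4 + 9.3913*p^3 - 3.01*p^2 - 3.9112*p + 2.0128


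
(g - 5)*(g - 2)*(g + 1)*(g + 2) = g^4 - 4*g^3 - 9*g^2 + 16*g + 20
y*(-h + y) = -h*y + y^2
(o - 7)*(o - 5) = o^2 - 12*o + 35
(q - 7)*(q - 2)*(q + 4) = q^3 - 5*q^2 - 22*q + 56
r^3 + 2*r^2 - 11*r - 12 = (r - 3)*(r + 1)*(r + 4)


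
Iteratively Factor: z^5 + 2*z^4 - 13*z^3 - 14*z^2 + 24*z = (z - 3)*(z^4 + 5*z^3 + 2*z^2 - 8*z) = (z - 3)*(z + 2)*(z^3 + 3*z^2 - 4*z) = (z - 3)*(z + 2)*(z + 4)*(z^2 - z) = (z - 3)*(z - 1)*(z + 2)*(z + 4)*(z)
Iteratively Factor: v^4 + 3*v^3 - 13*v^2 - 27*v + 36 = (v - 1)*(v^3 + 4*v^2 - 9*v - 36) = (v - 3)*(v - 1)*(v^2 + 7*v + 12) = (v - 3)*(v - 1)*(v + 4)*(v + 3)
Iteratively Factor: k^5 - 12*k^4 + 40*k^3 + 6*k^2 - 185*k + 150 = (k - 3)*(k^4 - 9*k^3 + 13*k^2 + 45*k - 50) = (k - 3)*(k + 2)*(k^3 - 11*k^2 + 35*k - 25) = (k - 5)*(k - 3)*(k + 2)*(k^2 - 6*k + 5) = (k - 5)^2*(k - 3)*(k + 2)*(k - 1)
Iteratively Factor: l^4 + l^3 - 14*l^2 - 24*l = (l + 2)*(l^3 - l^2 - 12*l) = l*(l + 2)*(l^2 - l - 12) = l*(l - 4)*(l + 2)*(l + 3)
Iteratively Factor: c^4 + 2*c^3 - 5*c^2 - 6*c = (c)*(c^3 + 2*c^2 - 5*c - 6) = c*(c + 3)*(c^2 - c - 2) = c*(c - 2)*(c + 3)*(c + 1)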